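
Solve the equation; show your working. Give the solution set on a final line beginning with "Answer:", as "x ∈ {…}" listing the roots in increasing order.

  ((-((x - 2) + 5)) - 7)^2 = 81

Step 1. [((-((x - 2) + 5)) - 7)^2 = 81] LHS squared, RHS 81 ≥ 0: apply √ (±) ⇒ sqrt: (-((x - 2) + 5)) - 7 = 9 or -9.
Step 2. [(-((x - 2) + 5)) - 7 = 9 or -9] add 7: x sits inside (… - 7) ⇒ sub: -((x - 2) + 5) = 16 or -2.
Step 3. [-((x - 2) + 5) = 16 or -2] LHS negated; negate both sides, so neg: (x - 2) + 5 = -16 or 2.
Step 4. [(x - 2) + 5 = -16 or 2] the outer +5 inverts by subtracting 5 ⇒ sub: x - 2 = -21 or -3.
Step 5. [x - 2 = -21 or -3] add 2: x sits inside (… - 2). So sub: x = -19 or -1.

Answer: x ∈ {-19, -1}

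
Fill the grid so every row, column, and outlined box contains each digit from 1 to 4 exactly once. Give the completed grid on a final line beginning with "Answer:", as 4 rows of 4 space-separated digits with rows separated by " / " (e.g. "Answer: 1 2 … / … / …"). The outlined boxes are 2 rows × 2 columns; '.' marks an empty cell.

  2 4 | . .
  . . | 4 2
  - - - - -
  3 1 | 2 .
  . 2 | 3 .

Step 1. [r4c4∈{1,4}] across row 4, 1 lands solely at r4c4, so r4c4=1.
Step 2. [r1c3∈{1}] r1c3 has the single candidate 1. So r1c3=1.
Step 3. [r1c4∈{3}] nothing but 3 survives at r1c4, so r1c4=3.
Step 4. [r4c1∈{4}] r4c1 is down to just 4, so r4c1=4.
Step 5. [r2c2∈{3}] r2c2 is down to just 3. So r2c2=3.
Step 6. [r2c1∈{1}] only 1 remains possible at r2c1 ⇒ r2c1=1.
Step 7. [r3c4∈{4}] r3c4 has the single candidate 4 ⇒ r3c4=4.

Answer: 2 4 1 3 / 1 3 4 2 / 3 1 2 4 / 4 2 3 1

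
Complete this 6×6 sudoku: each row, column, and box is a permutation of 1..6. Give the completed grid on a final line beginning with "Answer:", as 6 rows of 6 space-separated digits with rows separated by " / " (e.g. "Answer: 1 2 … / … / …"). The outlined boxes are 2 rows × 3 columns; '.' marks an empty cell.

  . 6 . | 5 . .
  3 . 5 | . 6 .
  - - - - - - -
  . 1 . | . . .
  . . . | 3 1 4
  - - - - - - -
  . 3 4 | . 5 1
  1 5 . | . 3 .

Step 1. [r2c6∈{2}] r2c6 is down to just 2 ⇒ r2c6=2.
Step 2. [r3c1∈{2,4,5,6}] r3c1 is the only open cell in row 3 admitting 4 ⇒ r3c1=4.
Step 3. [r6c6∈{6}] r6c6 has the single candidate 6, so r6c6=6.
Step 4. [r6c3∈{2}] nothing but 2 survives at r6c3 ⇒ r6c3=2.
Step 5. [r3c4∈{2,6}] 6 has one home in col 4: r3c4. So r3c4=6.
Step 6. [r4c1∈{2,5,6}] across row 4, 5 lands solely at r4c1. So r4c1=5.
Step 7. [r1c5∈{4}] r1c5 has the single candidate 4. So r1c5=4.
Step 8. [r4c2∈{2}] r4c2 has the single candidate 2 ⇒ r4c2=2.
Step 9. [r2c4∈{1}] r2c4 is down to just 1. So r2c4=1.
Step 10. [r1c3∈{1}] r1c3 has the single candidate 1. So r1c3=1.
Step 11. [r4c3∈{6}] r4c3 is down to just 6. So r4c3=6.
Step 12. [r3c5∈{2}] r3c5's peers cover all but 2 ⇒ r3c5=2.
Step 13. [r6c4∈{4}] r6c4's peers cover all but 4 ⇒ r6c4=4.
Step 14. [r3c3∈{3}] r3c3's peers cover all but 3. So r3c3=3.
Step 15. [r3c6∈{5}] nothing but 5 survives at r3c6, so r3c6=5.
Step 16. [r5c4∈{2}] r5c4 is down to just 2 ⇒ r5c4=2.
Step 17. [r2c2∈{4}] r2c2 is down to just 4 ⇒ r2c2=4.
Step 18. [r5c1∈{6}] nothing but 6 survives at r5c1. So r5c1=6.
Step 19. [r1c1∈{2}] r1c1 is down to just 2 ⇒ r1c1=2.
Step 20. [r1c6∈{3}] r1c6 is down to just 3. So r1c6=3.

Answer: 2 6 1 5 4 3 / 3 4 5 1 6 2 / 4 1 3 6 2 5 / 5 2 6 3 1 4 / 6 3 4 2 5 1 / 1 5 2 4 3 6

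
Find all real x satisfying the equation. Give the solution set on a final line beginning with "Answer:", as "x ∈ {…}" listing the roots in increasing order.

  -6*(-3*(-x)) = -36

Step 1. [-6*(-3*(-x)) = -36] -6·(inner) — divide through by -6 ⇒ div: -3*(-x) = 6.
Step 2. [-3*(-x) = 6] -3 out front; divide by -3 ⇒ div: -x = -2.
Step 3. [-x = -2] flip signs both sides ⇒ neg: x = 2.

Answer: x ∈ {2}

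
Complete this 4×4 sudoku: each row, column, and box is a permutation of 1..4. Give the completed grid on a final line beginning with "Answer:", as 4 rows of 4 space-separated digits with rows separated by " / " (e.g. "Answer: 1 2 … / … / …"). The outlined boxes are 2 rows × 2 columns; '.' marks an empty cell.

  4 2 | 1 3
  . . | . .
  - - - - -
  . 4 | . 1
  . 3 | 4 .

Step 1. [r4c4∈{2}] nothing but 2 survives at r4c4 ⇒ r4c4=2.
Step 2. [r2c1∈{1,3}] r2c1 is the only open cell in row 2 admitting 3, so r2c1=3.
Step 3. [r2c4∈{4}] r2c4 has the single candidate 4 ⇒ r2c4=4.
Step 4. [r3c1∈{2}] r3c1 is down to just 2. So r3c1=2.
Step 5. [r2c2∈{1}] r2c2 has the single candidate 1. So r2c2=1.
Step 6. [r4c1∈{1}] nothing but 1 survives at r4c1. So r4c1=1.
Step 7. [r3c3∈{3}] r3c3 is down to just 3. So r3c3=3.
Step 8. [r2c3∈{2}] r2c3 is down to just 2. So r2c3=2.

Answer: 4 2 1 3 / 3 1 2 4 / 2 4 3 1 / 1 3 4 2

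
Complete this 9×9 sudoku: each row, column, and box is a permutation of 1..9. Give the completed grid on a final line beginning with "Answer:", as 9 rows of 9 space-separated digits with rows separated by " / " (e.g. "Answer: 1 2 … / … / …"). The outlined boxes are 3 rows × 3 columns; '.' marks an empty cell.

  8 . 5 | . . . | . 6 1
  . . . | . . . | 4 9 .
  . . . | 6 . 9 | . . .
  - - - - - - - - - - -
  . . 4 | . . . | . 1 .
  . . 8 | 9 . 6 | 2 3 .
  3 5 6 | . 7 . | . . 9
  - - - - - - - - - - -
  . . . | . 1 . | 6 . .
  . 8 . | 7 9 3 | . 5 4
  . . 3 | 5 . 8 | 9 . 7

Step 1. [r3c8∈{2,7,8}] 7 has one home in col 8: r3c8, so r3c8=7.
Step 2. [r1c7∈{3}] r1c7 has the single candidate 3. So r1c7=3.
Step 3. [r5c5∈{4,5}] across row 5, 4 lands solely at r5c5, so r5c5=4.
Step 4. [r1c5∈{2}] r1c5's peers cover all but 2. So r1c5=2.
Step 5. [r8c1∈{1,2,6}] in row 8, 6 fits only at r8c1, so r8c1=6.
Step 6. [r8c3∈{1,2}] across row 8, 2 lands solely at r8c3. So r8c3=2.
Step 7. [r6c7∈{8}] only 8 remains possible at r6c7. So r6c7=8.
Step 8. [r3c3∈{1}] only 1 remains possible at r3c3. So r3c3=1.
Step 9. [r2c3∈{7}] r2c3's peers cover all but 7, so r2c3=7.
Step 10. [r2c1∈{2}] r2c1's peers cover all but 2, so r2c1=2.
Step 11. [r3c7∈{5}] only 5 remains possible at r3c7. So r3c7=5.
Step 12. [r2c9∈{8}] nothing but 8 survives at r2c9, so r2c9=8.
Step 13. [r3c1∈{4}] r3c1 is down to just 4, so r3c1=4.
Step 14. [r4c2∈{2,7,9}] 2 has one home in col 2: r4c2, so r4c2=2.
Step 15. [r4c6∈{5}] only 5 remains possible at r4c6. So r4c6=5.
Step 16. [r2c6∈{1}] r2c6's peers cover all but 1, so r2c6=1.
Step 17. [r2c4∈{3}] nothing but 3 survives at r2c4, so r2c4=3.
Step 18. [r4c1∈{7,9}] in row 4, 9 fits only at r4c1 ⇒ r4c1=9.
Step 19. [r9c1∈{1}] r9c1 is down to just 1. So r9c1=1.
Step 20. [r9c8∈{2}] nothing but 2 survives at r9c8. So r9c8=2.
Step 21. [r1c4∈{4}] r1c4's peers cover all but 4. So r1c4=4.
Step 22. [r5c1∈{7}] r5c1's peers cover all but 7. So r5c1=7.
Step 23. [r6c6∈{2}] r6c6 is down to just 2 ⇒ r6c6=2.
Step 24. [r7c2∈{4,7,9}] across row 7, 7 lands solely at r7c2. So r7c2=7.
Step 25. [r4c5∈{3,8}] row 4 places 3 nowhere but r4c5, so r4c5=3.
Step 26. [r4c7∈{7}] r4c7 is down to just 7, so r4c7=7.
Step 27. [r7c6∈{4}] nothing but 4 survives at r7c6, so r7c6=4.
Step 28. [r7c1∈{5}] r7c1's peers cover all but 5, so r7c1=5.
Step 29. [r6c8∈{4}] only 4 remains possible at r6c8 ⇒ r6c8=4.
Step 30. [r7c9∈{3}] nothing but 3 survives at r7c9, so r7c9=3.
Step 31. [r9c5∈{6}] r9c5 has the single candidate 6 ⇒ r9c5=6.
Step 32. [r6c4∈{1}] only 1 remains possible at r6c4, so r6c4=1.
Step 33. [r3c2∈{3}] only 3 remains possible at r3c2 ⇒ r3c2=3.
Step 34. [r4c9∈{6}] r4c9 has the single candidate 6 ⇒ r4c9=6.
Step 35. [r1c2∈{9}] r1c2 has the single candidate 9 ⇒ r1c2=9.
Step 36. [r4c4∈{8}] nothing but 8 survives at r4c4, so r4c4=8.
Step 37. [r3c5∈{8}] nothing but 8 survives at r3c5, so r3c5=8.
Step 38. [r9c2∈{4}] r9c2 has the single candidate 4 ⇒ r9c2=4.
Step 39. [r1c6∈{7}] only 7 remains possible at r1c6. So r1c6=7.
Step 40. [r5c2∈{1}] r5c2 is down to just 1, so r5c2=1.
Step 41. [r7c3∈{9}] r7c3 is down to just 9. So r7c3=9.
Step 42. [r7c8∈{8}] r7c8 has the single candidate 8, so r7c8=8.
Step 43. [r5c9∈{5}] r5c9's peers cover all but 5. So r5c9=5.
Step 44. [r2c2∈{6}] r2c2 is down to just 6, so r2c2=6.
Step 45. [r2c5∈{5}] r2c5 is down to just 5. So r2c5=5.
Step 46. [r8c7∈{1}] only 1 remains possible at r8c7, so r8c7=1.
Step 47. [r7c4∈{2}] nothing but 2 survives at r7c4. So r7c4=2.
Step 48. [r3c9∈{2}] r3c9 is down to just 2, so r3c9=2.

Answer: 8 9 5 4 2 7 3 6 1 / 2 6 7 3 5 1 4 9 8 / 4 3 1 6 8 9 5 7 2 / 9 2 4 8 3 5 7 1 6 / 7 1 8 9 4 6 2 3 5 / 3 5 6 1 7 2 8 4 9 / 5 7 9 2 1 4 6 8 3 / 6 8 2 7 9 3 1 5 4 / 1 4 3 5 6 8 9 2 7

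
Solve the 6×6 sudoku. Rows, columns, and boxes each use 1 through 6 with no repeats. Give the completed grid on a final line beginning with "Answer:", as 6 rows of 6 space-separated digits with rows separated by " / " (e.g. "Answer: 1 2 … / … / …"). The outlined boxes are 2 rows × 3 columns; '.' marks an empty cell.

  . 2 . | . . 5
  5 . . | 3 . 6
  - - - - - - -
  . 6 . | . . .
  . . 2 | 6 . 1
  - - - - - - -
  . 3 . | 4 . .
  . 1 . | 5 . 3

Step 1. [r3c6∈{2,4}] in col 6, 4 fits only at r3c6. So r3c6=4.
Step 2. [r2c5∈{1,2,4}] r2c5 is the only open cell in row 2 admitting 2. So r2c5=2.
Step 3. [r2c3∈{1,4}] 1 has one home in row 2: r2c3, so r2c3=1.
Step 4. [r6c5∈{6}] r6c5 has the single candidate 6 ⇒ r6c5=6.
Step 5. [r2c2∈{4}] nothing but 4 survives at r2c2, so r2c2=4.
Step 6. [r4c1∈{3,4}] row 4 places 4 nowhere but r4c1. So r4c1=4.
Step 7. [r4c2∈{5}] r4c2's peers cover all but 5, so r4c2=5.
Step 8. [r3c3∈{3}] r3c3 is down to just 3. So r3c3=3.
Step 9. [r1c3∈{6}] r1c3 has the single candidate 6. So r1c3=6.
Step 10. [r5c5∈{1}] r5c5's peers cover all but 1, so r5c5=1.
Step 11. [r5c6∈{2}] r5c6 is down to just 2 ⇒ r5c6=2.
Step 12. [r5c1∈{6}] nothing but 6 survives at r5c1 ⇒ r5c1=6.
Step 13. [r3c1∈{1}] nothing but 1 survives at r3c1, so r3c1=1.
Step 14. [r5c3∈{5}] r5c3's peers cover all but 5. So r5c3=5.
Step 15. [r3c5∈{5}] r3c5 is down to just 5. So r3c5=5.
Step 16. [r1c1∈{3}] r1c1's peers cover all but 3, so r1c1=3.
Step 17. [r1c4∈{1}] only 1 remains possible at r1c4, so r1c4=1.
Step 18. [r1c5∈{4}] r1c5 is down to just 4, so r1c5=4.
Step 19. [r3c4∈{2}] r3c4's peers cover all but 2 ⇒ r3c4=2.
Step 20. [r4c5∈{3}] r4c5 has the single candidate 3, so r4c5=3.
Step 21. [r6c1∈{2}] nothing but 2 survives at r6c1, so r6c1=2.
Step 22. [r6c3∈{4}] nothing but 4 survives at r6c3, so r6c3=4.

Answer: 3 2 6 1 4 5 / 5 4 1 3 2 6 / 1 6 3 2 5 4 / 4 5 2 6 3 1 / 6 3 5 4 1 2 / 2 1 4 5 6 3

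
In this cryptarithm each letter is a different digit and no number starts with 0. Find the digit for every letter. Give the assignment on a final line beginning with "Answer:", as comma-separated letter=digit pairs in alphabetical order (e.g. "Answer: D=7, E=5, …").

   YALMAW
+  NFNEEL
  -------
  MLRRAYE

Step 1. [col 1: W + L ≡ E (mod 10)] column 1 (W + L ≡ E (mod 10), carry-in 0) doesn't pin E yet; pick E=2 and continue, so E=2.
Step 2. [col 1: W + L ≡ E (mod 10)] several values work for L in column 1 (W + L ≡ E (mod 10), carry-in 0); try L=5 ⇒ L=5.
Step 3. [col 1: W + L ≡ E (mod 10)] from column 1 (L=5, E=2, carry-in 0, digits 2,5 already taken and all letters distinct): W must equal 7. So W=7.
Step 4. [M] adding two 6-digit numbers gives at most 6+1 digits, and here it does — M is that final carry and must be 1 ⇒ M=1.
Step 5. [col 2: A + E ≡ Y (mod 10)] no forcing yet in column 2 (carry-in 1); A=3 is free and consistent — try it ⇒ A=3.
Step 6. [col 2: A + E ≡ Y (mod 10)] column 2 reads A+E+carry(1)=Y with A=3, E=2; with digits 1,2,3,5,7 already taken and all letters distinct, the only value for Y is 6. So Y=6.
Step 7. [col 4: L + N ≡ R (mod 10)] several values work for R in column 4 (L + N ≡ R (mod 10), carry-in 0); try R=4, so R=4.
Step 8. [col 4: L + N ≡ R (mod 10)] column 4 reads L+N+carry(0)=R with L=5, R=4; with digits 1,2,3,4,5,6,7 already taken and all letters distinct, the only value for N is 9 ⇒ N=9.
Step 9. [col 5: A + F ≡ R (mod 10)] from column 5 (A=3, R=4, carry-in 1, digits 1,2,3,4,5,6,7,9 already taken and all letters distinct): F must equal 0 ⇒ F=0.

Answer: A=3, E=2, F=0, L=5, M=1, N=9, R=4, W=7, Y=6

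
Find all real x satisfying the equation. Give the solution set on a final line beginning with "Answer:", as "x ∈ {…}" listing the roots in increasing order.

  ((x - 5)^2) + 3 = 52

Step 1. [((x - 5)^2) + 3 = 52] the outer +3 inverts by subtracting 3 ⇒ sub: (x - 5)^2 = 49.
Step 2. [(x - 5)^2 = 49] 49 ≥ 0, LHS is (·)² — take ±√ ⇒ sqrt: x - 5 = 7 or -7.
Step 3. [x - 5 = 7 or -7] the outer -5 inverts by adding 5 ⇒ sub: x = 12 or -2.

Answer: x ∈ {-2, 12}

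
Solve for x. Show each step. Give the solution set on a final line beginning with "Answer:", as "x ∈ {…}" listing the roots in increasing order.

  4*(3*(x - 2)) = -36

Step 1. [4*(3*(x - 2)) = -36] 4 out front; divide by 4, so div: 3*(x - 2) = -9.
Step 2. [3*(x - 2) = -9] divide by the outer 3, so div: x - 2 = -3.
Step 3. [x - 2 = -3] the outer -2 inverts by adding 2 ⇒ sub: x = -1.

Answer: x ∈ {-1}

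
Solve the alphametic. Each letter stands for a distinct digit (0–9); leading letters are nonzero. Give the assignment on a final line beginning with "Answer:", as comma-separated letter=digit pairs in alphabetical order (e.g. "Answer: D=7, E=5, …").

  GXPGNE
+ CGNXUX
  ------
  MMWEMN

Step 1. [col 1: E + X ≡ N (mod 10)] column 1 (E + X ≡ N (mod 10), carry-in 0) doesn't pin X yet; pick X=4 and continue. So X=4.
Step 2. [col 1: E + X ≡ N (mod 10)] column 1 (E + X ≡ N (mod 10), carry-in 0) doesn't pin E yet; pick E=7 and continue ⇒ E=7.
Step 3. [col 1: E + X ≡ N (mod 10)] column 1 reads E+X+carry(0)=N with E=7, X=4; with digits 4,7 already taken and all letters distinct, the only value for N is 1. So N=1.
Step 4. [col 2: N + U ≡ M (mod 10)] several values work for U in column 2 (N + U ≡ M (mod 10), carry-in 1); try U=6. So U=6.
Step 5. [col 2: N + U ≡ M (mod 10)] in column 2 we have N+U≡M with carry-in 1; given N=1, U=6 and digits 1,4,6,7 already taken and all letters distinct, that pins M to 8 ⇒ M=8.
Step 6. [col 3: G + X ≡ E (mod 10)] column 3 reads G+X+carry(0)=E with X=4, E=7; with digits 1,4,6,7,8 already taken and all letters distinct, the only value for G is 3 ⇒ G=3.
Step 7. [col 4: P + N ≡ W (mod 10)] column 4 reads P+N+carry(0)=W with N=1; with digits 1,3,4,6,7,8 already taken and all letters distinct, the only value for W is 0, so W=0.
Step 8. [col 4: P + N ≡ W (mod 10)] column 4 reads P+N+carry(0)=W with N=1, W=0; with digits 0,1,3,4,6,7,8 already taken and all letters distinct, the only value for P is 9 ⇒ P=9.
Step 9. [col 6: G + C ≡ M (mod 10)] column 6 reads G+C+carry(0)=M with G=3, M=8; with digits 0,1,3,4,6,7,8,9 already taken and all letters distinct, the only value for C is 5, so C=5.

Answer: C=5, E=7, G=3, M=8, N=1, P=9, U=6, W=0, X=4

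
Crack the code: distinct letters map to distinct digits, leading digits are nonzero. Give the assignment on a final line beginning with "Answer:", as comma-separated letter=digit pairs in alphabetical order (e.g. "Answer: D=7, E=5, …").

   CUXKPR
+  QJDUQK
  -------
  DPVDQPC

Step 1. [col 1: R + K ≡ C (mod 10)] no forcing yet in column 1 (carry-in 0); K=6 is free and consistent — try it. So K=6.
Step 2. [D] D is the leading digit of a 7-digit sum of two 6-digit numbers; the final carry is exactly 1, so D=1.
Step 3. [col 1: R + K ≡ C (mod 10)] no forcing yet in column 1 (carry-in 0); R=8 is free and consistent — try it. So R=8.
Step 4. [col 1: R + K ≡ C (mod 10)] column 1 reads R+K+carry(0)=C with R=8, K=6; with digits 1,6,8 already taken and all letters distinct, the only value for C is 4, so C=4.
Step 5. [col 2: P + Q ≡ P (mod 10)] in column 2 we have P+Q≡P with carry-in 1; given nothing yet and digits 1,4,6,8 already taken and all letters distinct, that pins Q to 9 ⇒ Q=9.
Step 6. [col 2: P + Q ≡ P (mod 10)] no forcing yet in column 2 (carry-in 1); P=3 is free and consistent — try it, so P=3.
Step 7. [col 3: K + U ≡ Q (mod 10)] column 3: given K=6, Q=9, carry-in 1, and digits 1,3,4,6,8,9 already taken and all letters distinct, K+U≡Q (mod 10) forces U=2 ⇒ U=2.
Step 8. [col 4: X + D ≡ D (mod 10)] column 4: given D=1, carry-in 0, and digits 1,2,3,4,6,8,9 already taken and all letters distinct, X+D≡D (mod 10) forces X=0 ⇒ X=0.
Step 9. [col 5: U + J ≡ V (mod 10)] column 5: given U=2, carry-in 0, and digits 0,1,2,3,4,6,8,9 already taken and all letters distinct, U+J≡V (mod 10) forces J=5. So J=5.
Step 10. [col 5: U + J ≡ V (mod 10)] column 5 reads U+J+carry(0)=V with U=2, J=5; with digits 0,1,2,3,4,5,6,8,9 already taken and all letters distinct, the only value for V is 7 ⇒ V=7.

Answer: C=4, D=1, J=5, K=6, P=3, Q=9, R=8, U=2, V=7, X=0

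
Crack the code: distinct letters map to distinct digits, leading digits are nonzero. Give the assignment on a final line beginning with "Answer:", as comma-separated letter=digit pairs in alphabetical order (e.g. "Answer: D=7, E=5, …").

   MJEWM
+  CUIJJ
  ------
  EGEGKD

Step 1. [E] the sum has 6 digits but both addends have 5; that extra leading digit E is the final carry, namely 1 ⇒ E=1.
Step 2. [col 1: M + J ≡ D (mod 10)] column 1 (M + J ≡ D (mod 10), carry-in 0) doesn't pin M yet; pick M=4 and continue ⇒ M=4.
Step 3. [col 1: M + J ≡ D (mod 10)] several values work for J in column 1 (M + J ≡ D (mod 10), carry-in 0); try J=5. So J=5.
Step 4. [col 1: M + J ≡ D (mod 10)] from column 1 (M=4, J=5, carry-in 0, digits 1,4,5 already taken and all letters distinct): D must equal 9, so D=9.
Step 5. [col 2: W + J ≡ K (mod 10)] column 2 (W + J ≡ K (mod 10), carry-in 0) doesn't pin K yet; pick K=3 and continue. So K=3.
Step 6. [col 2: W + J ≡ K (mod 10)] column 2 reads W+J+carry(0)=K with J=5, K=3; with digits 1,3,4,5,9 already taken and all letters distinct, the only value for W is 8. So W=8.
Step 7. [col 3: E + I ≡ G (mod 10)] in column 3 we have E+I≡G with carry-in 1; given E=1 and digits 1,3,4,5,8,9 already taken and all letters distinct, that pins I to 0. So I=0.
Step 8. [col 3: E + I ≡ G (mod 10)] column 3 reads E+I+carry(1)=G with E=1, I=0; with digits 0,1,3,4,5,8,9 already taken and all letters distinct, the only value for G is 2. So G=2.
Step 9. [col 4: J + U ≡ E (mod 10)] column 4 reads J+U+carry(0)=E with J=5, E=1; with digits 0,1,2,3,4,5,8,9 already taken and all letters distinct, the only value for U is 6. So U=6.
Step 10. [col 5: M + C ≡ G (mod 10)] column 5: given M=4, G=2, carry-in 1, and digits 0,1,2,3,4,5,6,8,9 already taken and all letters distinct, M+C≡G (mod 10) forces C=7 ⇒ C=7.

Answer: C=7, D=9, E=1, G=2, I=0, J=5, K=3, M=4, U=6, W=8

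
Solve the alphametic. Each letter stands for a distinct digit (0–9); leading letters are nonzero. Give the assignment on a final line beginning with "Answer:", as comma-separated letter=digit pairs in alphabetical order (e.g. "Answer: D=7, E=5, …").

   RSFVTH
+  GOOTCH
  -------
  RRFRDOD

Step 1. [col 1: H + H ≡ D (mod 10)] no forcing yet in column 1 (carry-in 0); H=5 is free and consistent — try it, so H=5.
Step 2. [col 1: H + H ≡ D (mod 10)] in column 1 we have H+H≡D with carry-in 0; given H=5 and digits 5 already taken and all letters distinct, that pins D to 0, so D=0.
Step 3. [R] R is the leading digit of a 7-digit sum of two 6-digit numbers; the final carry is exactly 1. So R=1.
Step 4. [col 2: T + C ≡ O (mod 10)] several values work for C in column 2 (T + C ≡ O (mod 10), carry-in 1); try C=3 ⇒ C=3.
Step 5. [col 2: T + C ≡ O (mod 10)] several values work for O in column 2 (T + C ≡ O (mod 10), carry-in 1); try O=6 ⇒ O=6.
Step 6. [col 2: T + C ≡ O (mod 10)] in column 2 we have T+C≡O with carry-in 1; given C=3, O=6 and digits 0,1,3,5,6 already taken and all letters distinct, that pins T to 2, so T=2.
Step 7. [col 3: V + T ≡ D (mod 10)] column 3: given T=2, D=0, carry-in 0, and digits 0,1,2,3,5,6 already taken and all letters distinct, V+T≡D (mod 10) forces V=8. So V=8.
Step 8. [col 4: F + O ≡ R (mod 10)] column 4 reads F+O+carry(1)=R with O=6, R=1; with digits 0,1,2,3,5,6,8 already taken and all letters distinct, the only value for F is 4. So F=4.
Step 9. [col 5: S + O ≡ F (mod 10)] column 5 reads S+O+carry(1)=F with O=6, F=4; with digits 0,1,2,3,4,5,6,8 already taken and all letters distinct, the only value for S is 7. So S=7.
Step 10. [col 6: R + G ≡ R (mod 10)] column 6 reads R+G+carry(1)=R with R=1; with digits 0,1,2,3,4,5,6,7,8 already taken and all letters distinct, the only value for G is 9, so G=9.

Answer: C=3, D=0, F=4, G=9, H=5, O=6, R=1, S=7, T=2, V=8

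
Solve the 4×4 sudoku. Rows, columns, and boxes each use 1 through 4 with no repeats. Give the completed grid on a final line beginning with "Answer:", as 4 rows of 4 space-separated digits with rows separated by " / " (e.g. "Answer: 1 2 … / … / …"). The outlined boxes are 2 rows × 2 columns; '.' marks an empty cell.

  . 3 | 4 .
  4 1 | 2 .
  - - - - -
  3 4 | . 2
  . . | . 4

Step 1. [r4c1∈{1,2}] col 1 places 1 nowhere but r4c1 ⇒ r4c1=1.
Step 2. [r1c4∈{1}] r1c4 is down to just 1, so r1c4=1.
Step 3. [r3c3∈{1}] r3c3 has the single candidate 1 ⇒ r3c3=1.
Step 4. [r4c3∈{3}] r4c3 is down to just 3. So r4c3=3.
Step 5. [r4c2∈{2}] nothing but 2 survives at r4c2 ⇒ r4c2=2.
Step 6. [r2c4∈{3}] r2c4's peers cover all but 3 ⇒ r2c4=3.
Step 7. [r1c1∈{2}] only 2 remains possible at r1c1 ⇒ r1c1=2.

Answer: 2 3 4 1 / 4 1 2 3 / 3 4 1 2 / 1 2 3 4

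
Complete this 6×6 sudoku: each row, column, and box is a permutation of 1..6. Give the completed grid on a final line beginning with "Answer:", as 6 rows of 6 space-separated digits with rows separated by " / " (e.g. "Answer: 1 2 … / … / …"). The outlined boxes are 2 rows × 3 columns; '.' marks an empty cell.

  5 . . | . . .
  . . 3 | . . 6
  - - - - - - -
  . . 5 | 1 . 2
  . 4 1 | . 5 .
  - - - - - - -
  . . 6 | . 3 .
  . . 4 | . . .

Step 1. [r4c1∈{2,3,6}] r4c1 is the only open cell in row 4 admitting 2, so r4c1=2.
Step 2. [r5c1∈{1}] only 1 remains possible at r5c1, so r5c1=1.
Step 3. [r1c3∈{2}] r1c3 is down to just 2, so r1c3=2.
Step 4. [r2c4∈{2,4,5}] 5 has one home in row 2: r2c4 ⇒ r2c4=5.
Step 5. [r4c4∈{3,6}] in row 4, 6 fits only at r4c4 ⇒ r4c4=6.
Step 6. [r2c5∈{1,2,4}] in row 2, 2 fits only at r2c5, so r2c5=2.
Step 7. [r6c4∈{2}] r6c4 has the single candidate 2, so r6c4=2.
Step 8. [r1c4∈{3,4}] r1c4 is the only open cell in col 4 admitting 3 ⇒ r1c4=3.
Step 9. [r6c1∈{3}] only 3 remains possible at r6c1 ⇒ r6c1=3.
Step 10. [r1c2∈{1,6}] in row 1, 6 fits only at r1c2. So r1c2=6.
Step 11. [r6c2∈{5}] only 5 remains possible at r6c2. So r6c2=5.
Step 12. [r6c6∈{1}] r6c6 is down to just 1 ⇒ r6c6=1.
Step 13. [r1c6∈{4}] nothing but 4 survives at r1c6, so r1c6=4.
Step 14. [r6c5∈{6}] r6c5 has the single candidate 6. So r6c5=6.
Step 15. [r3c1∈{6}] r3c1's peers cover all but 6. So r3c1=6.
Step 16. [r3c5∈{4}] r3c5 has the single candidate 4 ⇒ r3c5=4.
Step 17. [r2c2∈{1}] r2c2 has the single candidate 1 ⇒ r2c2=1.
Step 18. [r4c6∈{3}] only 3 remains possible at r4c6 ⇒ r4c6=3.
Step 19. [r2c1∈{4}] r2c1 has the single candidate 4, so r2c1=4.
Step 20. [r5c2∈{2}] nothing but 2 survives at r5c2, so r5c2=2.
Step 21. [r5c6∈{5}] r5c6's peers cover all but 5. So r5c6=5.
Step 22. [r5c4∈{4}] r5c4 has the single candidate 4. So r5c4=4.
Step 23. [r1c5∈{1}] r1c5 has the single candidate 1, so r1c5=1.
Step 24. [r3c2∈{3}] r3c2 has the single candidate 3, so r3c2=3.

Answer: 5 6 2 3 1 4 / 4 1 3 5 2 6 / 6 3 5 1 4 2 / 2 4 1 6 5 3 / 1 2 6 4 3 5 / 3 5 4 2 6 1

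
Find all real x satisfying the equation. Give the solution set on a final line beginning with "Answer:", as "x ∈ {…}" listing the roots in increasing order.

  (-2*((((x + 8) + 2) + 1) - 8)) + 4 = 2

Step 1. [(-2*((((x + 8) + 2) + 1) - 8)) + 4 = 2] subtract 4: x sits inside (… + 4), so sub: -2*((((x + 8) + 2) + 1) - 8) = -2.
Step 2. [-2*((((x + 8) + 2) + 1) - 8) = -2] LHS = -2·(…); ÷-2 both sides. So div: (((x + 8) + 2) + 1) - 8 = 1.
Step 3. [(((x + 8) + 2) + 1) - 8 = 1] -8 is outermost — add 8 both sides, so sub: ((x + 8) + 2) + 1 = 9.
Step 4. [((x + 8) + 2) + 1 = 9] peel the +1: subtract 1 from each side ⇒ sub: (x + 8) + 2 = 8.
Step 5. [(x + 8) + 2 = 8] 2 comes off first (subtract 2). So sub: x + 8 = 6.
Step 6. [x + 8 = 6] peel the +8: subtract 8 from each side. So sub: x = -2.

Answer: x ∈ {-2}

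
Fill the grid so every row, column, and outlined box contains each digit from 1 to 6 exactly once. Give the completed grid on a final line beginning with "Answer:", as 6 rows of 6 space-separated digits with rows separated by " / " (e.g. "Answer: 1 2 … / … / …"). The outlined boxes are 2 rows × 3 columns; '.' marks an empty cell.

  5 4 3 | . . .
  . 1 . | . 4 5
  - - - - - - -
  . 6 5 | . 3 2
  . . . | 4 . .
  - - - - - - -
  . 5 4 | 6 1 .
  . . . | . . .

Step 1. [r5c1∈{2,3}] 2 has one home in row 5: r5c1. So r5c1=2.
Step 2. [r6c2∈{3}] only 3 remains possible at r6c2 ⇒ r6c2=3.
Step 3. [r3c4∈{1}] r3c4 is down to just 1 ⇒ r3c4=1.
Step 4. [r2c3∈{2,6}] box 1 places 2 nowhere but r2c3. So r2c3=2.
Step 5. [r4c3∈{1}] r4c3's peers cover all but 1. So r4c3=1.
Step 6. [r4c5∈{5,6}] across row 4, 5 lands solely at r4c5 ⇒ r4c5=5.
Step 7. [r6c5∈{2}] only 2 remains possible at r6c5 ⇒ r6c5=2.
Step 8. [r2c1∈{6}] nothing but 6 survives at r2c1, so r2c1=6.
Step 9. [r1c5∈{6}] r1c5 has the single candidate 6. So r1c5=6.
Step 10. [r4c1∈{3}] r4c1's peers cover all but 3 ⇒ r4c1=3.
Step 11. [r6c1∈{1}] r6c1 is down to just 1, so r6c1=1.
Step 12. [r2c4∈{3}] nothing but 3 survives at r2c4. So r2c4=3.
Step 13. [r5c6∈{3}] r5c6 has the single candidate 3. So r5c6=3.
Step 14. [r1c6∈{1}] only 1 remains possible at r1c6. So r1c6=1.
Step 15. [r4c6∈{6}] only 6 remains possible at r4c6. So r4c6=6.
Step 16. [r4c2∈{2}] r4c2 has the single candidate 2 ⇒ r4c2=2.
Step 17. [r6c6∈{4}] r6c6 is down to just 4, so r6c6=4.
Step 18. [r6c3∈{6}] r6c3's peers cover all but 6, so r6c3=6.
Step 19. [r3c1∈{4}] nothing but 4 survives at r3c1 ⇒ r3c1=4.
Step 20. [r1c4∈{2}] r1c4 is down to just 2 ⇒ r1c4=2.
Step 21. [r6c4∈{5}] r6c4 is down to just 5, so r6c4=5.

Answer: 5 4 3 2 6 1 / 6 1 2 3 4 5 / 4 6 5 1 3 2 / 3 2 1 4 5 6 / 2 5 4 6 1 3 / 1 3 6 5 2 4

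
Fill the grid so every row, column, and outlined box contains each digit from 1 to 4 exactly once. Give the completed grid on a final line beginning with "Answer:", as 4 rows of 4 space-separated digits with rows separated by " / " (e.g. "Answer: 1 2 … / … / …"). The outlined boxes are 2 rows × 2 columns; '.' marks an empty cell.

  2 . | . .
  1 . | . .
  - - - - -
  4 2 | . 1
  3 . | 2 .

Step 1. [r2c4∈{2,3,4}] across row 2, 2 lands solely at r2c4. So r2c4=2.
Step 2. [r1c4∈{3,4}] col 4 places 3 nowhere but r1c4 ⇒ r1c4=3.
Step 3. [r1c2∈{4}] only 4 remains possible at r1c2, so r1c2=4.
Step 4. [r4c4∈{4}] r4c4 has the single candidate 4, so r4c4=4.
Step 5. [r2c3∈{4}] only 4 remains possible at r2c3, so r2c3=4.
Step 6. [r4c2∈{1}] r4c2 has the single candidate 1. So r4c2=1.
Step 7. [r3c3∈{3}] r3c3's peers cover all but 3. So r3c3=3.
Step 8. [r1c3∈{1}] r1c3 is down to just 1 ⇒ r1c3=1.
Step 9. [r2c2∈{3}] r2c2 has the single candidate 3. So r2c2=3.

Answer: 2 4 1 3 / 1 3 4 2 / 4 2 3 1 / 3 1 2 4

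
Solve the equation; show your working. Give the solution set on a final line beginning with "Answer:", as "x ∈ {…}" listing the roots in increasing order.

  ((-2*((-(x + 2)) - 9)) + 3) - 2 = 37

Step 1. [((-2*((-(x + 2)) - 9)) + 3) - 2 = 37] the outer -2 inverts by adding 2, so sub: (-2*((-(x + 2)) - 9)) + 3 = 39.
Step 2. [(-2*((-(x + 2)) - 9)) + 3 = 39] the outer +3 inverts by subtracting 3. So sub: -2*((-(x + 2)) - 9) = 36.
Step 3. [-2*((-(x + 2)) - 9) = 36] LHS = -2·(…); ÷-2 both sides, so div: (-(x + 2)) - 9 = -18.
Step 4. [(-(x + 2)) - 9 = -18] peel the -9: add 9 from each side. So sub: -(x + 2) = -9.
Step 5. [-(x + 2) = -9] leading − — multiply by −1. So neg: x + 2 = 9.
Step 6. [x + 2 = 9] the outer +2 inverts by subtracting 2. So sub: x = 7.

Answer: x ∈ {7}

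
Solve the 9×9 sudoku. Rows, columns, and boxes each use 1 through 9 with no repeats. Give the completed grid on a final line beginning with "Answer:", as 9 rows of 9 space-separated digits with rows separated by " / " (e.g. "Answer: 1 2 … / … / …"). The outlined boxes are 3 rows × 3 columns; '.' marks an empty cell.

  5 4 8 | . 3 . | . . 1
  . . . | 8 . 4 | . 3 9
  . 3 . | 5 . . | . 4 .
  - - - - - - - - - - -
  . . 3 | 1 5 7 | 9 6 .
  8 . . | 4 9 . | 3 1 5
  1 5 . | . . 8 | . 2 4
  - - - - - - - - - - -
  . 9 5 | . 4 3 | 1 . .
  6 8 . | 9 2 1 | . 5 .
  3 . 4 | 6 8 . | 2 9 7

Step 1. [r3c9∈{2,6,8}] across col 9, 2 lands solely at r3c9 ⇒ r3c9=2.
Step 2. [r8c3∈{7}] r8c3 is down to just 7, so r8c3=7.
Step 3. [r6c5∈{6}] only 6 remains possible at r6c5. So r6c5=6.
Step 4. [r1c8∈{7}] r1c8's peers cover all but 7 ⇒ r1c8=7.
Step 5. [r4c2∈{2}] r4c2's peers cover all but 2. So r4c2=2.
Step 6. [r1c7∈{6}] only 6 remains possible at r1c7. So r1c7=6.
Step 7. [r3c1∈{7,9}] across col 1, 9 lands solely at r3c1 ⇒ r3c1=9.
Step 8. [r2c3∈{1,2,6}] across col 3, 2 lands solely at r2c3, so r2c3=2.
Step 9. [r2c2∈{1,6,7}] row 2 places 6 nowhere but r2c2 ⇒ r2c2=6.
Step 10. [r2c5∈{1,7}] 1 has one home in row 2: r2c5. So r2c5=1.
Step 11. [r4c9∈{8}] only 8 remains possible at r4c9. So r4c9=8.
Step 12. [r1c4∈{2}] nothing but 2 survives at r1c4 ⇒ r1c4=2.
Step 13. [r3c5∈{7}] r3c5's peers cover all but 7, so r3c5=7.
Step 14. [r9c6∈{5}] nothing but 5 survives at r9c6, so r9c6=5.
Step 15. [r7c4∈{7}] r7c4's peers cover all but 7 ⇒ r7c4=7.
Step 16. [r5c3∈{6}] r5c3 has the single candidate 6 ⇒ r5c3=6.
Step 17. [r2c1∈{7}] r2c1 is down to just 7, so r2c1=7.
Step 18. [r2c7∈{5}] r2c7 is down to just 5. So r2c7=5.
Step 19. [r6c3∈{9}] r6c3 is down to just 9. So r6c3=9.
Step 20. [r8c9∈{3}] r8c9 is down to just 3, so r8c9=3.
Step 21. [r3c6∈{6}] nothing but 6 survives at r3c6, so r3c6=6.
Step 22. [r5c2∈{7}] r5c2 has the single candidate 7. So r5c2=7.
Step 23. [r7c8∈{8}] r7c8 is down to just 8 ⇒ r7c8=8.
Step 24. [r3c3∈{1}] only 1 remains possible at r3c3, so r3c3=1.
Step 25. [r7c1∈{2}] nothing but 2 survives at r7c1 ⇒ r7c1=2.
Step 26. [r1c6∈{9}] r1c6's peers cover all but 9. So r1c6=9.
Step 27. [r8c7∈{4}] nothing but 4 survives at r8c7. So r8c7=4.
Step 28. [r6c4∈{3}] nothing but 3 survives at r6c4 ⇒ r6c4=3.
Step 29. [r6c7∈{7}] only 7 remains possible at r6c7 ⇒ r6c7=7.
Step 30. [r4c1∈{4}] r4c1's peers cover all but 4 ⇒ r4c1=4.
Step 31. [r3c7∈{8}] r3c7's peers cover all but 8. So r3c7=8.
Step 32. [r5c6∈{2}] r5c6's peers cover all but 2, so r5c6=2.
Step 33. [r9c2∈{1}] r9c2 is down to just 1. So r9c2=1.
Step 34. [r7c9∈{6}] nothing but 6 survives at r7c9, so r7c9=6.

Answer: 5 4 8 2 3 9 6 7 1 / 7 6 2 8 1 4 5 3 9 / 9 3 1 5 7 6 8 4 2 / 4 2 3 1 5 7 9 6 8 / 8 7 6 4 9 2 3 1 5 / 1 5 9 3 6 8 7 2 4 / 2 9 5 7 4 3 1 8 6 / 6 8 7 9 2 1 4 5 3 / 3 1 4 6 8 5 2 9 7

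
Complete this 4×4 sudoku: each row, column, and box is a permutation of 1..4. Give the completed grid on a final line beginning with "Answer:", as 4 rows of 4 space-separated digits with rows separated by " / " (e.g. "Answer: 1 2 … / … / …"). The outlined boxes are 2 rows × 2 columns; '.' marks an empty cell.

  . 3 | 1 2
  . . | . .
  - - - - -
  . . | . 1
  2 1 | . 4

Step 1. [r2c3∈{3,4}] 4 has one home in col 3: r2c3 ⇒ r2c3=4.
Step 2. [r3c1∈{3,4}] across col 1, 3 lands solely at r3c1. So r3c1=3.
Step 3. [r3c3∈{2}] only 2 remains possible at r3c3. So r3c3=2.
Step 4. [r2c1∈{1}] r2c1 has the single candidate 1, so r2c1=1.
Step 5. [r1c1∈{4}] r1c1 has the single candidate 4 ⇒ r1c1=4.
Step 6. [r3c2∈{4}] r3c2 has the single candidate 4, so r3c2=4.
Step 7. [r4c3∈{3}] r4c3's peers cover all but 3, so r4c3=3.
Step 8. [r2c4∈{3}] r2c4 has the single candidate 3, so r2c4=3.
Step 9. [r2c2∈{2}] nothing but 2 survives at r2c2 ⇒ r2c2=2.

Answer: 4 3 1 2 / 1 2 4 3 / 3 4 2 1 / 2 1 3 4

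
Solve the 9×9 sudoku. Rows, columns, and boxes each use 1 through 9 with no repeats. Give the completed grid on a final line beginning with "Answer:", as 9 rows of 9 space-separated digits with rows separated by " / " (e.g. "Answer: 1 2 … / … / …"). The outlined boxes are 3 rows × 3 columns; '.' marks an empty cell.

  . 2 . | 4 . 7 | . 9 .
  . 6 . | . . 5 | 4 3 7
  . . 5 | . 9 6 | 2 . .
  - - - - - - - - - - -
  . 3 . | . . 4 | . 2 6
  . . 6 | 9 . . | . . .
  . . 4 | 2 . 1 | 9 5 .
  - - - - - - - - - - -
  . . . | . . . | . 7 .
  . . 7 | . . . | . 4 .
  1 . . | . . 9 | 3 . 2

Step 1. [r9c3∈{8}] only 8 remains possible at r9c3. So r9c3=8.
Step 2. [r6c5∈{3,6,7,8}] 6 has one home in row 6: r6c5, so r6c5=6.
Step 3. [r7c3∈{2,3,9}] 2 has one home in col 3: r7c3 ⇒ r7c3=2.
Step 4. [r1c7∈{1,5,6,8}] r1c7 is the only open cell in row 1 admitting 6, so r1c7=6.
Step 5. [r1c9∈{1,5,8}] r1c9 is the only open cell in row 1 admitting 5 ⇒ r1c9=5.
Step 6. [r1c3∈{1,3}] 3 has one home in col 3: r1c3 ⇒ r1c3=3.
Step 7. [r1c1∈{8}] nothing but 8 survives at r1c1, so r1c1=8.
Step 8. [r1c5∈{1}] only 1 remains possible at r1c5 ⇒ r1c5=1.
Step 9. [r6c1∈{7}] r6c1 is down to just 7, so r6c1=7.
Step 10. [r2c4∈{8}] nothing but 8 survives at r2c4 ⇒ r2c4=8.
Step 11. [r2c1∈{9}] nothing but 9 survives at r2c1, so r2c1=9.
Step 12. [r4c1∈{5}] nothing but 5 survives at r4c1, so r4c1=5.
Step 13. [r5c5∈{3,5,7,8}] row 5 places 5 nowhere but r5c5. So r5c5=5.
Step 14. [r5c6∈{3,8}] 3 has one home in box 5: r5c6 ⇒ r5c6=3.
Step 15. [r7c6∈{8}] only 8 remains possible at r7c6 ⇒ r7c6=8.
Step 16. [r4c4∈{7}] r4c4's peers cover all but 7, so r4c4=7.
Step 17. [r6c2∈{8}] only 8 remains possible at r6c2, so r6c2=8.
Step 18. [r5c2∈{1}] r5c2's peers cover all but 1, so r5c2=1.
Step 19. [r5c8∈{8}] r5c8 is down to just 8, so r5c8=8.
Step 20. [r8c7∈{1,5,8}] in col 7, 8 fits only at r8c7 ⇒ r8c7=8.
Step 21. [r7c7∈{1,5}] col 7 places 5 nowhere but r7c7 ⇒ r7c7=5.
Step 22. [r3c1∈{4}] nothing but 4 survives at r3c1, so r3c1=4.
Step 23. [r3c4∈{3}] nothing but 3 survives at r3c4, so r3c4=3.
Step 24. [r9c8∈{6}] r9c8's peers cover all but 6, so r9c8=6.
Step 25. [r9c4∈{5}] r9c4 is down to just 5 ⇒ r9c4=5.
Step 26. [r9c2∈{4}] r9c2 is down to just 4, so r9c2=4.
Step 27. [r7c2∈{9}] r7c2's peers cover all but 9. So r7c2=9.
Step 28. [r7c9∈{1}] r7c9 is down to just 1, so r7c9=1.
Step 29. [r7c4∈{6}] r7c4 is down to just 6 ⇒ r7c4=6.
Step 30. [r7c1∈{3}] r7c1 is down to just 3 ⇒ r7c1=3.
Step 31. [r8c5∈{2,3}] r8c5 is the only open cell in row 8 admitting 3 ⇒ r8c5=3.
Step 32. [r6c9∈{3}] r6c9 is down to just 3, so r6c9=3.
Step 33. [r8c4∈{1}] r8c4's peers cover all but 1, so r8c4=1.
Step 34. [r7c5∈{4}] r7c5 is down to just 4, so r7c5=4.
Step 35. [r2c5∈{2}] r2c5 has the single candidate 2. So r2c5=2.
Step 36. [r5c7∈{7}] nothing but 7 survives at r5c7, so r5c7=7.
Step 37. [r3c8∈{1}] r3c8's peers cover all but 1, so r3c8=1.
Step 38. [r5c1∈{2}] r5c1's peers cover all but 2. So r5c1=2.
Step 39. [r8c1∈{6}] r8c1's peers cover all but 6, so r8c1=6.
Step 40. [r8c2∈{5}] only 5 remains possible at r8c2, so r8c2=5.
Step 41. [r3c9∈{8}] only 8 remains possible at r3c9, so r3c9=8.
Step 42. [r3c2∈{7}] r3c2's peers cover all but 7 ⇒ r3c2=7.
Step 43. [r4c7∈{1}] r4c7 is down to just 1 ⇒ r4c7=1.
Step 44. [r5c9∈{4}] r5c9 is down to just 4 ⇒ r5c9=4.
Step 45. [r2c3∈{1}] only 1 remains possible at r2c3. So r2c3=1.
Step 46. [r4c5∈{8}] only 8 remains possible at r4c5. So r4c5=8.
Step 47. [r8c9∈{9}] only 9 remains possible at r8c9. So r8c9=9.
Step 48. [r4c3∈{9}] r4c3 has the single candidate 9 ⇒ r4c3=9.
Step 49. [r9c5∈{7}] nothing but 7 survives at r9c5, so r9c5=7.
Step 50. [r8c6∈{2}] r8c6 is down to just 2. So r8c6=2.

Answer: 8 2 3 4 1 7 6 9 5 / 9 6 1 8 2 5 4 3 7 / 4 7 5 3 9 6 2 1 8 / 5 3 9 7 8 4 1 2 6 / 2 1 6 9 5 3 7 8 4 / 7 8 4 2 6 1 9 5 3 / 3 9 2 6 4 8 5 7 1 / 6 5 7 1 3 2 8 4 9 / 1 4 8 5 7 9 3 6 2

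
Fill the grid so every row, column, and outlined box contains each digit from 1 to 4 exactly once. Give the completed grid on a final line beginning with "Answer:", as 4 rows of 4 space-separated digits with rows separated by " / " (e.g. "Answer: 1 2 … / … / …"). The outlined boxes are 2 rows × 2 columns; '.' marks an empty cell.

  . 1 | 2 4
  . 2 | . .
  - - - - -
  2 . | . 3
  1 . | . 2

Step 1. [r3c2∈{4}] r3c2's peers cover all but 4 ⇒ r3c2=4.
Step 2. [r2c3∈{1,3}] r2c3 is the only open cell in col 3 admitting 3 ⇒ r2c3=3.
Step 3. [r3c3∈{1}] nothing but 1 survives at r3c3, so r3c3=1.
Step 4. [r4c2∈{3}] only 3 remains possible at r4c2 ⇒ r4c2=3.
Step 5. [r2c4∈{1}] nothing but 1 survives at r2c4 ⇒ r2c4=1.
Step 6. [r1c1∈{3}] r1c1's peers cover all but 3. So r1c1=3.
Step 7. [r2c1∈{4}] r2c1's peers cover all but 4, so r2c1=4.
Step 8. [r4c3∈{4}] r4c3's peers cover all but 4 ⇒ r4c3=4.

Answer: 3 1 2 4 / 4 2 3 1 / 2 4 1 3 / 1 3 4 2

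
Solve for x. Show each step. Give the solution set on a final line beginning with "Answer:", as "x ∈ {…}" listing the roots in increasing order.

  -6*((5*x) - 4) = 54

Step 1. [-6*((5*x) - 4) = 54] leading coefficient -6: divide by -6 ⇒ div: (5*x) - 4 = -9.
Step 2. [(5*x) - 4 = -9] the outer -4 inverts by adding 4. So sub: 5*x = -5.
Step 3. [5*x = -5] 5 out front; divide by 5, so div: x = -1.

Answer: x ∈ {-1}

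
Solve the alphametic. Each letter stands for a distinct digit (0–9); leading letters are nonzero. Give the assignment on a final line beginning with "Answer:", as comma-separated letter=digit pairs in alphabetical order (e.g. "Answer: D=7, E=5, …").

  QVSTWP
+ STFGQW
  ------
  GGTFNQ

Step 1. [col 1: P + W ≡ Q (mod 10)] several values work for P in column 1 (P + W ≡ Q (mod 10), carry-in 0); try P=3. So P=3.
Step 2. [col 1: P + W ≡ Q (mod 10)] several values work for W in column 1 (P + W ≡ Q (mod 10), carry-in 0); try W=1, so W=1.
Step 3. [col 1: P + W ≡ Q (mod 10)] from column 1 (P=3, W=1, carry-in 0, digits 1,3 already taken and all letters distinct): Q must equal 4, so Q=4.
Step 4. [col 2: W + Q ≡ N (mod 10)] from column 2 (W=1, Q=4, carry-in 0, digits 1,3,4 already taken and all letters distinct): N must equal 5 ⇒ N=5.
Step 5. [col 3: T + G ≡ F (mod 10)] several values work for G in column 3 (T + G ≡ F (mod 10), carry-in 0); try G=7, so G=7.
Step 6. [col 3: T + G ≡ F (mod 10)] F=6 is one option consistent with column 3 (T + G ≡ F (mod 10), carry-in 0) — take it. So F=6.
Step 7. [col 3: T + G ≡ F (mod 10)] in column 3 we have T+G≡F with carry-in 0; given G=7, F=6 and digits 1,3,4,5,6,7 already taken and all letters distinct, that pins T to 9, so T=9.
Step 8. [col 4: S + F ≡ T (mod 10)] column 4: given F=6, T=9, carry-in 1, and digits 1,3,4,5,6,7,9 already taken and all letters distinct, S+F≡T (mod 10) forces S=2. So S=2.
Step 9. [col 5: V + T ≡ G (mod 10)] column 5: given T=9, G=7, carry-in 0, and digits 1,2,3,4,5,6,7,9 already taken and all letters distinct, V+T≡G (mod 10) forces V=8, so V=8.

Answer: F=6, G=7, N=5, P=3, Q=4, S=2, T=9, V=8, W=1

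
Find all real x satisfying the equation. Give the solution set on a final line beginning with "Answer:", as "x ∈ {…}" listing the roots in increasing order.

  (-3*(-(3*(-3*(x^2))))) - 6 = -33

Step 1. [(-3*(-(3*(-3*(x^2))))) - 6 = -33] peel the -6: add 6 from each side ⇒ sub: -3*(-(3*(-3*(x^2)))) = -27.
Step 2. [-3*(-(3*(-3*(x^2)))) = -27] leading coefficient -3: divide by -3, so div: -(3*(-3*(x^2))) = 9.
Step 3. [-(3*(-3*(x^2))) = 9] flip signs both sides. So neg: 3*(-3*(x^2)) = -9.
Step 4. [3*(-3*(x^2)) = -9] leading coefficient 3: divide by 3. So div: -3*(x^2) = -3.
Step 5. [-3*(x^2) = -3] -3 out front; divide by -3. So div: x^2 = 1.
Step 6. [x^2 = 1] √ both sides: 1 ≥ 0 gives two branches ⇒ sqrt: x = 1 or -1.

Answer: x ∈ {-1, 1}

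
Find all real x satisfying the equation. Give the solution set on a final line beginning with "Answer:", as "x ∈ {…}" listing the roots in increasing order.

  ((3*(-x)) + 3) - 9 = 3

Step 1. [((3*(-x)) + 3) - 9 = 3] add 9: x sits inside (… - 9) ⇒ sub: (3*(-x)) + 3 = 12.
Step 2. [(3*(-x)) + 3 = 12] subtract 3: x sits inside (… + 3), so sub: 3*(-x) = 9.
Step 3. [3*(-x) = 9] LHS = 3·(…); ÷3 both sides ⇒ div: -x = 3.
Step 4. [-x = 3] flip signs both sides. So neg: x = -3.

Answer: x ∈ {-3}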